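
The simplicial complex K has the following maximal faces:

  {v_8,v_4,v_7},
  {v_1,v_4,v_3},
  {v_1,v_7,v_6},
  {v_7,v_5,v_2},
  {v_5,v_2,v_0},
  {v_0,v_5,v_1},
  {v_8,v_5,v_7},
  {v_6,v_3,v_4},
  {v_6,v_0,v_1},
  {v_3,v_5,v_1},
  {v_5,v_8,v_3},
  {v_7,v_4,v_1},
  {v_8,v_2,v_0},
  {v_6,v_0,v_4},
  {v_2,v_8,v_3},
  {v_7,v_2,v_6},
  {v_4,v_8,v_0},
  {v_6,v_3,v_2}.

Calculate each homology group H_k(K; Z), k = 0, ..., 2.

Fix the vertex order v_0 < v_1 < v_2 < v_3 < v_4 < v_5 < v_6 < v_7 < v_8 and write every simplex with vertices in increasing order. Then dim K = 2 and the simplices of K are:

  0-simplices (9): [v_0], [v_1], [v_2], [v_3], [v_4], [v_5], [v_6], [v_7], [v_8]
  1-simplices (27): (27 of them)
  2-simplices (18): (18 of them)

Hence C_0 ≅ Z^9, C_1 ≅ Z^27, C_2 ≅ Z^18.

Boundary ∂_1: C_1 → C_0 maps an edge to its endpoints' difference, ∂[p,q] = q − p.
The 9×27 boundary matrix has rank 8 and Smith normal form diag(1,1,1,1,1,1,1,1).

∂_2: C_2 → C_1 sends each 2-simplex [p,q,r] to [q,r] − [p,r] + [p,q]. For instance
  ∂[v_3,v_5,v_8] = [v_5,v_8] − [v_3,v_8] + [v_3,v_5],
  ∂[v_0,v_4,v_8] = [v_4,v_8] − [v_0,v_8] + [v_0,v_4].
As a 27×18 matrix over Z this has rank 18, with invariant factors (1,1,1,1,1,1,1,1,1,1,1,1,1,1,1,1,1,2).

Reading off H_k = ker ∂_k / im ∂_{k+1}:

  H_0: rank C_0 − rank ∂_1 = 9 − 8 = 1, and the invariant factors of ∂_1 are all 1, so H_0 = Z.
  H_1: rank ker ∂_1 − rank ∂_2 = (27 − 8) − 18 = 1, and ∂_2 has invariant factor 2 > 1, so H_1 = Z ⊕ Z/2.
  H_2: rank ker ∂_2 − rank ∂_3 = (18 − 18) − 0 = 0, and there is no ∂_3, so H_2 = 0.

H_0 ≅ Z,  H_1 ≅ Z ⊕ Z/2,  H_2 = 0.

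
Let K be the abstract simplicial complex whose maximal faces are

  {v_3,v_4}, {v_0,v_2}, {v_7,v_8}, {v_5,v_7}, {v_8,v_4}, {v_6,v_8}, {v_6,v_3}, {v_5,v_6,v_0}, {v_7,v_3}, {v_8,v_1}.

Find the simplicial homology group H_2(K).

H_2 ≅ 0.

K has 9 vertices, 12 edges, 1 triangle.
rank ∂_2 = 1, rank ∂_3 = 0 ⇒ b_2 = 1 − 1 − 0 = 0. So H_2 = 0.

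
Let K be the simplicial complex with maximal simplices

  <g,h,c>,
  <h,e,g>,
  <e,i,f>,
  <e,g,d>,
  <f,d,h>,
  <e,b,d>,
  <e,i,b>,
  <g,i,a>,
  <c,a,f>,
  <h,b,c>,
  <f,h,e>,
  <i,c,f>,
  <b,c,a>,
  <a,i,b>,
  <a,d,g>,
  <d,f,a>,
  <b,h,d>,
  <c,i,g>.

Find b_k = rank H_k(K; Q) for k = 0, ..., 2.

We work with the vertex ordering a < b < c < d < e < f < g < h < i. The simplices of K, each written with vertices in increasing order, are:

  0-simplices (9): a, b, c, d, e, f, g, h, i
  1-simplices (27): ab, ac, ad, af, ag, ai, bc, bd, be, bh, bi, cf, cg, ch, ci, de, df, dg, dh, ef, eg, eh, ei, fh, fi, gh, gi
  2-simplices (18): abc, abi, acf, adf, adg, agi, bch, bde, bdh, bei, cfi, cgh, cgi, deg, dfh, efh, efi, egh

Hence C_0 ≅ Z^9, C_1 ≅ Z^27, C_2 ≅ Z^18.

∂_1: C_1 → C_0 maps an edge to its endpoints' difference, ∂[p,q] = q − p.
The resulting 9×27 matrix has rank 8, and its Smith normal form has invariant factors (1,1,1,1,1,1,1,1).

∂_2: C_2 → C_1 acts by ∂[p,q,r] = [q,r] − [p,r] + [p,q]. For instance
  ∂bde = de − be + bd,
  ∂adg = dg − ag + ad.
The resulting 27×18 matrix has rank 18, and its Smith normal form has invariant factors (1,1,1,1,1,1,1,1,1,1,1,1,1,1,1,1,1,2).

Computing H_k = (kernel of ∂_k) / (image of ∂_{k+1}):

  H_0: rank C_0 − rank ∂_1 = 9 − 8 = 1, and the invariant factors of ∂_1 are all 1, so H_0 = Z.
  H_1: rank ker ∂_1 − rank ∂_2 = (27 − 8) − 18 = 1, and ∂_2 has invariant factor 2 > 1, so H_1 = Z ⊕ Z_2.
  H_2: rank ker ∂_2 − rank ∂_3 = (18 − 18) − 0 = 0, and there is no ∂_3, so H_2 = 0.

(K is a triangulation of the Klein bottle.)

Hence the Betti numbers are b_0 = 1, b_1 = 1, b_2 = 0.

b_0 = 1, b_1 = 1, b_2 = 0.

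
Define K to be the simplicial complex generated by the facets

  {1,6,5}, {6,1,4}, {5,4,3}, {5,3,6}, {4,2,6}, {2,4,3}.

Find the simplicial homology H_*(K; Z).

H_0 ≅ Z,  H_1 ≅ Z,  H_2 = 0.

Take the total order 1 < 2 < 3 < 4 < 5 < 6 on the vertex set. Then K (dimension 2) consists of the simplices:

  0-simplices (6): [1], [2], [3], [4], [5], [6]
  1-simplices (12): [1,4], [1,5], [1,6], [2,3], [2,4], [2,6], [3,4], [3,5], [3,6], [4,5], [4,6], [5,6]
  2-simplices (6): [1,4,6], [1,5,6], [2,3,4], [2,4,6], [3,4,5], [3,5,6]

giving chain groups C_0 ≅ Z^6, C_1 ≅ Z^12, C_2 ≅ Z^6.

Boundary ∂_1: C_1 → C_0 maps an edge to its endpoints' difference, ∂[p,q] = q − p. For instance
  ∂[2,6] = [6] − [2].
This gives a 6×12 integer matrix of rank 5; reducing to Smith normal form yields diagonal entries (1,1,1,1,1).

Boundary ∂_2: C_2 → C_1 sends each 2-simplex [p,q,r] to [q,r] − [p,r] + [p,q]. For instance
  ∂[1,5,6] = [5,6] − [1,6] + [1,5],
  ∂[3,5,6] = [5,6] − [3,6] + [3,5].
The 12×6 boundary matrix has rank 6 and Smith normal form diag(1,1,1,1,1,1).

Reading off H_k = ker ∂_k / im ∂_{k+1}:

  H_0: rank C_0 − rank ∂_1 = 6 − 5 = 1, and the invariant factors of ∂_1 are all 1, so H_0 = Z.
  H_1: rank ker ∂_1 − rank ∂_2 = (12 − 5) − 6 = 1, and the invariant factors of ∂_2 are all 1, so H_1 = Z.
  H_2: rank ker ∂_2 − rank ∂_3 = (6 − 6) − 0 = 0, and there is no ∂_3, so H_2 = 0.

As a check, the Euler characteristic is 6 − 12 + 6 = 0, which agrees with 1 − 1 + 0 = 0.
(K is a triangulation of the cylinder S^1 x I.)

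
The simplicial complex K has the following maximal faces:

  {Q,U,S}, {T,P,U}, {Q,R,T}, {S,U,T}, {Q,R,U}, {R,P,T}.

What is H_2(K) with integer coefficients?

Order the vertices as P < Q < R < S < T < U. Listing each simplex with vertices in this order, K has dimension 2 with simplices:

  0-simplices (6): P, Q, R, S, T, U
  1-simplices (12): PR, PT, PU, QR, QS, QT, QU, RT, RU, ST, SU, TU
  2-simplices (6): PRT, PTU, QRT, QRU, QSU, STU

so the chain groups are C_0 ≅ Z^6, C_1 ≅ Z^12, C_2 ≅ Z^6.

∂_1: C_1 → C_0 is given by ∂[p,q] = [q] − [p]. For instance
  ∂PT = T − P.
The 6×12 boundary matrix has rank 5 and Smith normal form diag(1,1,1,1,1).

∂_2: C_2 → C_1 acts by ∂[p,q,r] = [q,r] − [p,r] + [p,q]. For instance
  ∂PTU = TU − PU + PT,
  ∂PRT = RT − PT + PR.
The 12×6 boundary matrix has rank 6 and Smith normal form diag(1,1,1,1,1,1).

Reading off H_k = ker ∂_k / im ∂_{k+1}:

  H_2: rank ker ∂_2 − rank ∂_3 = (6 − 6) − 0 = 0, and there is no ∂_3, so H_2 ≅ 0.

H_2 = 0.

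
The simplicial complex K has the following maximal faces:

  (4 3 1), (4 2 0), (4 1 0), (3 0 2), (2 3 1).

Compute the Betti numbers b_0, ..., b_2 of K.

b_0 = 1, b_1 = 1, b_2 = 0.

We work with the vertex ordering 0 < 1 < 2 < 3 < 4. The simplices of K, each written with vertices in increasing order, are:

  0-simplices (5): [0], [1], [2], [3], [4]
  1-simplices (10): [0,1], [0,2], [0,3], [0,4], [1,2], [1,3], [1,4], [2,3], [2,4], [3,4]
  2-simplices (5): [0,1,4], [0,2,3], [0,2,4], [1,2,3], [1,3,4]

Hence C_0 ≅ Z^5, C_1 ≅ Z^10, C_2 ≅ Z^5.

Boundary ∂_1: C_1 → C_0 sends each edge [p,q] (with p < q) to q − p.
This gives a 5×10 integer matrix of rank 4; reducing to Smith normal form yields diagonal entries (1,1,1,1).

Boundary ∂_2: C_2 → C_1 sends each 2-simplex [p,q,r] to [q,r] − [p,r] + [p,q]. For instance
  ∂[0,1,4] = [1,4] − [0,4] + [0,1],
  ∂[0,2,3] = [2,3] − [0,3] + [0,2].
This gives a 10×5 integer matrix of rank 5; reducing to Smith normal form yields diagonal entries (1,1,1,1,1).

Reading off H_k = ker ∂_k / im ∂_{k+1}:

  H_0: rank C_0 − rank ∂_1 = 5 − 4 = 1, and the invariant factors of ∂_1 are all 1, so H_0 = Z.
  H_1: rank ker ∂_1 − rank ∂_2 = (10 − 4) − 5 = 1, and the invariant factors of ∂_2 are all 1, so H_1 = Z.
  H_2: rank ker ∂_2 − rank ∂_3 = (5 − 5) − 0 = 0, and there is no ∂_3, so H_2 = 0.

Hence the Betti numbers are b_0 = 1, b_1 = 1, b_2 = 0.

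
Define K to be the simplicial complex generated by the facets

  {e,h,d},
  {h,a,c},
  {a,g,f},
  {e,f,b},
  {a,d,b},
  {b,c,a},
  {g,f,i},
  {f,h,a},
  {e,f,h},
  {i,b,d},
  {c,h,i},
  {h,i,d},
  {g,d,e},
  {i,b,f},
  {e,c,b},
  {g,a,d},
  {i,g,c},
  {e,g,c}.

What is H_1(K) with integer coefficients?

Order the vertices as a < b < c < d < e < f < g < h < i. Listing each simplex with vertices in this order, K has dimension 2 with simplices:

  0-simplices (9): a, b, c, d, e, f, g, h, i
  1-simplices (27): ab, ac, ad, af, ag, ah, bc, bd, be, bf, bi, ce, cg, ch, ci, de, dg, dh, di, ef, eg, eh, fg, fh, fi, gi, hi
  2-simplices (18): abc, abd, ach, adg, afg, afh, bce, bdi, bef, bfi, ceg, cgi, chi, deg, deh, dhi, efh, fgi

Hence C_0 ≅ Z^9, C_1 ≅ Z^27, C_2 ≅ Z^18.

Boundary ∂_1: C_1 → C_0 maps an edge to its endpoints' difference, ∂[p,q] = q − p.
This gives a 9×27 integer matrix of rank 8; reducing to Smith normal form yields diagonal entries (1,1,1,1,1,1,1,1).

Boundary ∂_2: C_2 → C_1 acts by ∂[p,q,r] = [q,r] − [p,r] + [p,q]. For instance
  ∂deh = eh − dh + de,
  ∂bce = ce − be + bc.
This gives a 27×18 integer matrix of rank 17; reducing to Smith normal form yields diagonal entries (1,1,1,1,1,1,1,1,1,1,1,1,1,1,1,1,1).

From H_k ≅ ker(∂_k) / im(∂_{k+1}) we obtain:

  H_1: rank ker ∂_1 − rank ∂_2 = (27 − 8) − 17 = 2, and the invariant factors of ∂_2 are all 1, so H_1 ≅ Z^2.

H_1 ≅ Z^2.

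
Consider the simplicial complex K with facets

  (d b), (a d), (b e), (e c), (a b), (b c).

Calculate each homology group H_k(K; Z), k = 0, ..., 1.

Take the total order a < b < c < d < e on the vertex set. Then K (dimension 1) consists of the simplices:

  0-simplices (5): a, b, c, d, e
  1-simplices (6): ab, ad, bc, bd, be, ce

so the chain groups are C_0 ≅ Z^5, C_1 ≅ Z^6.

The boundary map ∂_1: C_1 → C_0 is given by ∂[p,q] = [q] − [p].
The resulting 5×6 matrix has rank 4, and its Smith normal form has invariant factors (1,1,1,1).

From H_k ≅ ker(∂_k) / im(∂_{k+1}) we obtain:

  H_0: rank C_0 − rank ∂_1 = 5 − 4 = 1, and the invariant factors of ∂_1 are all 1, so H_0 ≅ Z.
  H_1: rank ker ∂_1 − rank ∂_2 = (6 − 4) − 0 = 2, and there is no ∂_2, so H_1 ≅ Z^2.

(K is a triangulation of a wedge of 2 circles.)

H_0 = Z,  H_1 = Z^2.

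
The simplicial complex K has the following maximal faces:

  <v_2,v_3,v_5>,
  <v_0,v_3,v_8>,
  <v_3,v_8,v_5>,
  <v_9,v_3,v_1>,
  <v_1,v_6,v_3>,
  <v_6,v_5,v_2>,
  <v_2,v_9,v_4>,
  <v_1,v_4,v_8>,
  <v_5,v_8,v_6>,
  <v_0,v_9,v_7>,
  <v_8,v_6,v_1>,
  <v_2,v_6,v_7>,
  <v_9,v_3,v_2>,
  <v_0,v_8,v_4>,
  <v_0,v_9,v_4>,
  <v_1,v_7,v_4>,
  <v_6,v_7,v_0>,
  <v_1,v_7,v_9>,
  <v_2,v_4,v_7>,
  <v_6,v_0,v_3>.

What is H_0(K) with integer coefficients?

H_0 = Z.

Order the vertices as v_0 < v_1 < v_2 < v_3 < v_4 < v_5 < v_6 < v_7 < v_8 < v_9. Listing each simplex with vertices in this order, K has dimension 2 with simplices:

  0-simplices (10): [v_0], [v_1], [v_2], [v_3], [v_4], [v_5], [v_6], [v_7], [v_8], [v_9]
  1-simplices (30): (30 of them)
  2-simplices (20): (20 of them)

giving chain groups C_0 ≅ Z^10, C_1 ≅ Z^30, C_2 ≅ Z^20.

Boundary ∂_1: C_1 → C_0 sends each edge [p,q] (with p < q) to q − p. For instance
  ∂[v_6,v_7] = [v_7] − [v_6].
As a 10×30 matrix over Z this has rank 9, with invariant factors (1,1,1,1,1,1,1,1,1).

The boundary map ∂_2: C_2 → C_1 maps a triangle to the signed sum of its edges. For instance
  ∂[v_3,v_5,v_8] = [v_5,v_8] − [v_3,v_8] + [v_3,v_5],
  ∂[v_2,v_3,v_5] = [v_3,v_5] − [v_2,v_5] + [v_2,v_3].
As a 30×20 matrix over Z this has rank 20, with invariant factors (1,1,1,1,1,1,1,1,1,1,1,1,1,1,1,1,1,1,1,2).

Reading off H_k = ker ∂_k / im ∂_{k+1}:

  H_0: rank C_0 − rank ∂_1 = 10 − 9 = 1, and the invariant factors of ∂_1 are all 1, so H_0 = Z.

(K is a triangulation of the Klein bottle.)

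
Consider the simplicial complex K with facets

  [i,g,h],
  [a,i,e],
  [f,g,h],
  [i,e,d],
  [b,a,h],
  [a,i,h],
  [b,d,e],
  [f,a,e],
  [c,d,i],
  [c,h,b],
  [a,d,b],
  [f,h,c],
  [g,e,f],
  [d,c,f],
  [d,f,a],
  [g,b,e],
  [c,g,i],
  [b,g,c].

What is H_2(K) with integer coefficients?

Fix the vertex order a < b < c < d < e < f < g < h < i and write every simplex with vertices in increasing order. Then dim K = 2 and the simplices of K are:

  0-simplices (9): a, b, c, d, e, f, g, h, i
  1-simplices (27): ab, ad, ae, af, ah, ai, bc, bd, be, bg, bh, cd, cf, cg, ch, ci, de, df, di, ef, eg, ei, fg, fh, gh, gi, hi
  2-simplices (18): abd, abh, adf, aef, aei, ahi, bcg, bch, bde, beg, cdf, cdi, cfh, cgi, dei, efg, fgh, ghi

giving chain groups C_0 ≅ Z^9, C_1 ≅ Z^27, C_2 ≅ Z^18.

Boundary ∂_1: C_1 → C_0 maps an edge to its endpoints' difference, ∂[p,q] = q − p. For instance
  ∂bg = g − b.
The resulting 9×27 matrix has rank 8, and its Smith normal form has invariant factors (1,1,1,1,1,1,1,1).

Boundary ∂_2: C_2 → C_1 acts by ∂[p,q,r] = [q,r] − [p,r] + [p,q]. For instance
  ∂bde = de − be + bd,
  ∂ghi = hi − gi + gh.
The 27×18 boundary matrix has rank 18 and Smith normal form diag(1,1,1,1,1,1,1,1,1,1,1,1,1,1,1,1,1,2).

Reading off H_k = ker ∂_k / im ∂_{k+1}:

  H_2: rank ker ∂_2 − rank ∂_3 = (18 − 18) − 0 = 0, and there is no ∂_3, so H_2 = 0.

H_2 ≅ 0.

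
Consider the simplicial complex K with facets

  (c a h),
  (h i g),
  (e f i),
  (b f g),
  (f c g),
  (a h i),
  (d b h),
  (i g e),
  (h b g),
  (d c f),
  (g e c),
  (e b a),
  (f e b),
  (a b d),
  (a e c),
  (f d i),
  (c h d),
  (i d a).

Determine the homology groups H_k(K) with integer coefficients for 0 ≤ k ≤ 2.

We work with the vertex ordering a < b < c < d < e < f < g < h < i. The simplices of K, each written with vertices in increasing order, are:

  0-simplices (9): a, b, c, d, e, f, g, h, i
  1-simplices (27): ab, ac, ad, ae, ah, ai, bd, be, bf, bg, bh, cd, ce, cf, cg, ch, df, dh, di, ef, eg, ei, fg, fi, gh, gi, hi
  2-simplices (18): abd, abe, ace, ach, adi, ahi, bdh, bef, bfg, bgh, cdf, cdh, ceg, cfg, dfi, efi, egi, ghi

giving chain groups C_0 ≅ Z^9, C_1 ≅ Z^27, C_2 ≅ Z^18.

∂_1: C_1 → C_0 is given by ∂[p,q] = [q] − [p]. For instance
  ∂ae = e − a.
This gives a 9×27 integer matrix of rank 8; reducing to Smith normal form yields diagonal entries (1,1,1,1,1,1,1,1).

The boundary map ∂_2: C_2 → C_1 maps a triangle to the signed sum of its edges. For instance
  ∂dfi = fi − di + df,
  ∂ghi = hi − gi + gh.
The 27×18 boundary matrix has rank 18 and Smith normal form diag(1,1,1,1,1,1,1,1,1,1,1,1,1,1,1,1,1,2).

Computing H_k = (kernel of ∂_k) / (image of ∂_{k+1}):

  H_0: rank C_0 − rank ∂_1 = 9 − 8 = 1, and the invariant factors of ∂_1 are all 1, so H_0 = Z.
  H_1: rank ker ∂_1 − rank ∂_2 = (27 − 8) − 18 = 1, and ∂_2 has invariant factor 2 > 1, so H_1 = Z × Z/2.
  H_2: rank ker ∂_2 − rank ∂_3 = (18 − 18) − 0 = 0, and there is no ∂_3, so H_2 = 0.

As a check, the Euler characteristic is 9 − 27 + 18 = 0, which agrees with 1 − 1 + 0 = 0.
(K is a triangulation of the Klein bottle.)

H_0 = Z,  H_1 = Z × Z/2,  H_2 = 0.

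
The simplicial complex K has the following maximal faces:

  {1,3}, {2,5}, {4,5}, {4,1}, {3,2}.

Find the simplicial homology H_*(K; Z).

H_0 = Z,  H_1 = Z.

We work with the vertex ordering 1 < 2 < 3 < 4 < 5. The simplices of K, each written with vertices in increasing order, are:

  0-simplices (5): [1], [2], [3], [4], [5]
  1-simplices (5): [1,3], [1,4], [2,3], [2,5], [4,5]

so the chain groups are C_0 ≅ Z^5, C_1 ≅ Z^5.

The boundary map ∂_1: C_1 → C_0 maps an edge to its endpoints' difference, ∂[p,q] = q − p. For instance
  ∂[1,4] = [4] − [1].
The resulting 5×5 matrix has rank 4, and its Smith normal form has invariant factors (1,1,1,1).

Now H_k = ker ∂_k / im ∂_{k+1}, so:

  H_0: rank C_0 − rank ∂_1 = 5 − 4 = 1, and the invariant factors of ∂_1 are all 1, so H_0 = Z.
  H_1: rank ker ∂_1 − rank ∂_2 = (5 − 4) − 0 = 1, and there is no ∂_2, so H_1 = Z.

(K is a triangulation of the circle S^1.)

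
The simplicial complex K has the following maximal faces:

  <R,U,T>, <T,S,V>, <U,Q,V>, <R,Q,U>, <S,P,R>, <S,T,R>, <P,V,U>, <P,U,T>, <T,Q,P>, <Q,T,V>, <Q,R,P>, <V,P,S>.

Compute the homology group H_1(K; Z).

H_1 ≅ Z_2.

Order the vertices as P < Q < R < S < T < U < V. Listing each simplex with vertices in this order, K has dimension 2 with simplices:

  0-simplices (7): P, Q, R, S, T, U, V
  1-simplices (18): PQ, PR, PS, PT, PU, PV, QR, QT, QU, QV, RS, RT, RU, ST, SV, TU, TV, UV
  2-simplices (12): PQR, PQT, PRS, PSV, PTU, PUV, QRU, QTV, QUV, RST, RTU, STV

so the chain groups are C_0 ≅ Z^7, C_1 ≅ Z^18, C_2 ≅ Z^12.

∂_1: C_1 → C_0 is given by ∂[p,q] = [q] − [p].
This gives a 7×18 integer matrix of rank 6; reducing to Smith normal form yields diagonal entries (1,1,1,1,1,1).

Boundary ∂_2: C_2 → C_1 sends each 2-simplex [p,q,r] to [q,r] − [p,r] + [p,q]. For instance
  ∂RTU = TU − RU + RT,
  ∂QUV = UV − QV + QU.
As a 18×12 matrix over Z this has rank 12, with invariant factors (1,1,1,1,1,1,1,1,1,1,1,2).

Now H_k = ker ∂_k / im ∂_{k+1}, so:

  H_1: rank ker ∂_1 − rank ∂_2 = (18 − 6) − 12 = 0, and ∂_2 has invariant factor 2 > 1, so H_1 ≅ Z_2.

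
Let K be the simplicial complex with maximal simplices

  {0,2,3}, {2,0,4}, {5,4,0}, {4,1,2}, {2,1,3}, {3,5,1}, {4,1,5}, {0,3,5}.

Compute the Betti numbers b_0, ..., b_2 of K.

We work with the vertex ordering 0 < 1 < 2 < 3 < 4 < 5. The simplices of K, each written with vertices in increasing order, are:

  0-simplices (6): [0], [1], [2], [3], [4], [5]
  1-simplices (12): [0,2], [0,3], [0,4], [0,5], [1,2], [1,3], [1,4], [1,5], [2,3], [2,4], [3,5], [4,5]
  2-simplices (8): [0,2,3], [0,2,4], [0,3,5], [0,4,5], [1,2,3], [1,2,4], [1,3,5], [1,4,5]

giving chain groups C_0 ≅ Z^6, C_1 ≅ Z^12, C_2 ≅ Z^8.

Boundary ∂_1: C_1 → C_0 is given by ∂[p,q] = [q] − [p].
As a 6×12 matrix over Z this has rank 5, with invariant factors (1,1,1,1,1).

Boundary ∂_2: C_2 → C_1 sends each 2-simplex [p,q,r] to [q,r] − [p,r] + [p,q]. For instance
  ∂[0,2,4] = [2,4] − [0,4] + [0,2],
  ∂[1,4,5] = [4,5] − [1,5] + [1,4].
As a 12×8 matrix over Z this has rank 7, with invariant factors (1,1,1,1,1,1,1).

Now H_k = ker ∂_k / im ∂_{k+1}, so:

  H_0: rank C_0 − rank ∂_1 = 6 − 5 = 1, and the invariant factors of ∂_1 are all 1, so H_0 ≅ Z.
  H_1: rank ker ∂_1 − rank ∂_2 = (12 − 5) − 7 = 0, and the invariant factors of ∂_2 are all 1, so H_1 ≅ 0.
  H_2: rank ker ∂_2 − rank ∂_3 = (8 − 7) − 0 = 1, and there is no ∂_3, so H_2 ≅ Z.

Hence the Betti numbers are b_0 = 1, b_1 = 0, b_2 = 1.

b_0 = 1, b_1 = 0, b_2 = 1.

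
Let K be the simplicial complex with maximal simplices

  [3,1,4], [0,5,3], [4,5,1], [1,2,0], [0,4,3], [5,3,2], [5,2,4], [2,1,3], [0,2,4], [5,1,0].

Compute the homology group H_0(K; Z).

We work with the vertex ordering 0 < 1 < 2 < 3 < 4 < 5. The simplices of K, each written with vertices in increasing order, are:

  0-simplices (6): [0], [1], [2], [3], [4], [5]
  1-simplices (15): [0,1], [0,2], [0,3], [0,4], [0,5], [1,2], [1,3], [1,4], [1,5], [2,3], [2,4], [2,5], [3,4], [3,5], [4,5]
  2-simplices (10): [0,1,2], [0,1,5], [0,2,4], [0,3,4], [0,3,5], [1,2,3], [1,3,4], [1,4,5], [2,3,5], [2,4,5]

so the chain groups are C_0 ≅ Z^6, C_1 ≅ Z^15, C_2 ≅ Z^10.

∂_1: C_1 → C_0 sends each edge [p,q] (with p < q) to q − p. For instance
  ∂[0,4] = [4] − [0].
The 6×15 boundary matrix has rank 5 and Smith normal form diag(1,1,1,1,1).

The boundary map ∂_2: C_2 → C_1 sends each 2-simplex [p,q,r] to [q,r] − [p,r] + [p,q]. For instance
  ∂[1,4,5] = [4,5] − [1,5] + [1,4],
  ∂[0,2,4] = [2,4] − [0,4] + [0,2].
This gives a 15×10 integer matrix of rank 10; reducing to Smith normal form yields diagonal entries (1,1,1,1,1,1,1,1,1,2).

Computing H_k = (kernel of ∂_k) / (image of ∂_{k+1}):

  H_0: rank C_0 − rank ∂_1 = 6 − 5 = 1, and the invariant factors of ∂_1 are all 1, so H_0 ≅ Z.

H_0 = Z.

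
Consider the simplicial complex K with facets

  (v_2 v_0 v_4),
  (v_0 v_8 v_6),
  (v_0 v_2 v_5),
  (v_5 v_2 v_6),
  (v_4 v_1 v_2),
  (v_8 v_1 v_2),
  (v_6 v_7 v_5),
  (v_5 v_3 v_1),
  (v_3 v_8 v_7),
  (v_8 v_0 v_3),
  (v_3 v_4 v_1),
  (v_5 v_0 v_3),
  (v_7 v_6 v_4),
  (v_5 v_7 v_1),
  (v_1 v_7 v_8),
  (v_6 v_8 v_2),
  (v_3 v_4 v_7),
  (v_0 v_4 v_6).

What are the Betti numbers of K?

b_0 = 1, b_1 = 1, b_2 = 0.

Order the vertices as v_0 < v_1 < v_2 < v_3 < v_4 < v_5 < v_6 < v_7 < v_8. Listing each simplex with vertices in this order, K has dimension 2 with simplices:

  0-simplices (9): [v_0], [v_1], [v_2], [v_3], [v_4], [v_5], [v_6], [v_7], [v_8]
  1-simplices (27): (27 of them)
  2-simplices (18): (18 of them)

Hence C_0 ≅ Z^9, C_1 ≅ Z^27, C_2 ≅ Z^18.

∂_1: C_1 → C_0 is given by ∂[p,q] = [q] − [p]. For instance
  ∂[v_3,v_8] = [v_8] − [v_3].
As a 9×27 matrix over Z this has rank 8, with invariant factors (1,1,1,1,1,1,1,1).

Boundary ∂_2: C_2 → C_1 maps a triangle to the signed sum of its edges. For instance
  ∂[v_1,v_2,v_4] = [v_2,v_4] − [v_1,v_4] + [v_1,v_2],
  ∂[v_1,v_2,v_8] = [v_2,v_8] − [v_1,v_8] + [v_1,v_2].
The 27×18 boundary matrix has rank 18 and Smith normal form diag(1,1,1,1,1,1,1,1,1,1,1,1,1,1,1,1,1,2).

Computing H_k = (kernel of ∂_k) / (image of ∂_{k+1}):

  H_0: rank C_0 − rank ∂_1 = 9 − 8 = 1, and the invariant factors of ∂_1 are all 1, so H_0 ≅ Z.
  H_1: rank ker ∂_1 − rank ∂_2 = (27 − 8) − 18 = 1, and ∂_2 has invariant factor 2 > 1, so H_1 ≅ Z ⊕ Z/2.
  H_2: rank ker ∂_2 − rank ∂_3 = (18 − 18) − 0 = 0, and there is no ∂_3, so H_2 ≅ 0.

As a check, the Euler characteristic is 9 − 27 + 18 = 0, which agrees with 1 − 1 + 0 = 0.
(K is a triangulation of the Klein bottle.)

Hence the Betti numbers are b_0 = 1, b_1 = 1, b_2 = 0.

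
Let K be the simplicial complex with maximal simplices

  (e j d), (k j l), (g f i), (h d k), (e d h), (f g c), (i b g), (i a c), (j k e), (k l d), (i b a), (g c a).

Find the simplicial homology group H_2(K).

H_2 = 0.

Take the total order a < b < c < d < e < f < g < h < i < j < k < l on the vertex set. Then K (dimension 2) consists of the simplices:

  0-simplices (12): a, b, c, d, e, f, g, h, i, j, k, l
  1-simplices (24): ab, ac, ag, ai, bg, bi, cf, cg, ci, de, dh, dj, dk, dl, eh, ej, ek, fg, fi, gi, hk, jk, jl, kl
  2-simplices (12): abi, acg, aci, bgi, cfg, deh, dej, dhk, dkl, ejk, fgi, jkl

so the chain groups are C_0 ≅ Z^12, C_1 ≅ Z^24, C_2 ≅ Z^12.

∂_1: C_1 → C_0 is given by ∂[p,q] = [q] − [p].
As a 12×24 matrix over Z this has rank 10, with invariant factors (1,1,1,1,1,1,1,1,1,1).

Boundary ∂_2: C_2 → C_1 acts by ∂[p,q,r] = [q,r] − [p,r] + [p,q]. For instance
  ∂acg = cg − ag + ac,
  ∂fgi = gi − fi + fg.
This gives a 24×12 integer matrix of rank 12; reducing to Smith normal form yields diagonal entries (1,1,1,1,1,1,1,1,1,1,1,1).

From H_k ≅ ker(∂_k) / im(∂_{k+1}) we obtain:

  H_2: rank ker ∂_2 − rank ∂_3 = (12 − 12) − 0 = 0, and there is no ∂_3, so H_2 = 0.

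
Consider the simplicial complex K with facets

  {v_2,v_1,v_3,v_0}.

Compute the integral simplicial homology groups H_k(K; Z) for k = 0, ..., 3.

H_0 = Z,  H_1 = 0,  H_2 = 0,  H_3 = 0.

Take the total order v_0 < v_1 < v_2 < v_3 on the vertex set. Then K (dimension 3) consists of the simplices:

  0-simplices (4): [v_0], [v_1], [v_2], [v_3]
  1-simplices (6): [v_0,v_1], [v_0,v_2], [v_0,v_3], [v_1,v_2], [v_1,v_3], [v_2,v_3]
  2-simplices (4): [v_0,v_1,v_2], [v_0,v_1,v_3], [v_0,v_2,v_3], [v_1,v_2,v_3]
  3-simplices (1): [v_0,v_1,v_2,v_3]

Hence C_0 ≅ Z^4, C_1 ≅ Z^6, C_2 ≅ Z^4, C_3 ≅ Z^1.

∂_1: C_1 → C_0 is given by ∂[p,q] = [q] − [p]. For instance
  ∂[v_1,v_3] = [v_3] − [v_1].
As a 4×6 matrix over Z this has rank 3, with invariant factors (1,1,1).

Boundary ∂_2: C_2 → C_1 sends each 2-simplex [p,q,r] to [q,r] − [p,r] + [p,q]. For instance
  ∂[v_0,v_1,v_3] = [v_1,v_3] − [v_0,v_3] + [v_0,v_1],
  ∂[v_0,v_2,v_3] = [v_2,v_3] − [v_0,v_3] + [v_0,v_2].
The resulting 6×4 matrix has rank 3, and its Smith normal form has invariant factors (1,1,1).

∂_3: C_3 → C_2 sends each 3-simplex σ to the alternating sum Σ_i (−1)^i (σ with its i-th vertex removed). For instance
  ∂[v_0,v_1,v_2,v_3] = [v_1,v_2,v_3] − [v_0,v_2,v_3] + [v_0,v_1,v_3] − [v_0,v_1,v_2].
This gives a 4×1 integer matrix of rank 1; reducing to Smith normal form yields diagonal entries (1).

Reading off H_k = ker ∂_k / im ∂_{k+1}:

  H_0: rank C_0 − rank ∂_1 = 4 − 3 = 1, and the invariant factors of ∂_1 are all 1, so H_0 = Z.
  H_1: rank ker ∂_1 − rank ∂_2 = (6 − 3) − 3 = 0, and the invariant factors of ∂_2 are all 1, so H_1 = 0.
  H_2: rank ker ∂_2 − rank ∂_3 = (4 − 3) − 1 = 0, and the invariant factors of ∂_3 are all 1, so H_2 = 0.
  H_3: rank ker ∂_3 − rank ∂_4 = (1 − 1) − 0 = 0, and there is no ∂_4, so H_3 = 0.

(K is a triangulation of the 3-simplex.)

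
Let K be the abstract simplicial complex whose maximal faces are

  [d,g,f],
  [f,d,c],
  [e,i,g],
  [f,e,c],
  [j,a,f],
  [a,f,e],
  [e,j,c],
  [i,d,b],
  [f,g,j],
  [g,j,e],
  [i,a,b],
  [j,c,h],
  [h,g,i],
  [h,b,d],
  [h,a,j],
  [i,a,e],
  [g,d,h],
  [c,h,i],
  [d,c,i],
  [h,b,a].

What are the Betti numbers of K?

Order the vertices as a < b < c < d < e < f < g < h < i < j. Listing each simplex with vertices in this order, K has dimension 2 with simplices:

  0-simplices (10): a, b, c, d, e, f, g, h, i, j
  1-simplices (30): ab, ae, af, ah, ai, aj, bd, bh, bi, cd, ce, cf, ch, ci, cj, df, dg, dh, di, ef, eg, ei, ej, fg, fj, gh, gi, gj, hi, hj
  2-simplices (20): abh, abi, aef, aei, afj, ahj, bdh, bdi, cdf, cdi, cef, cej, chi, chj, dfg, dgh, egi, egj, fgj, ghi

so the chain groups are C_0 ≅ Z^10, C_1 ≅ Z^30, C_2 ≅ Z^20.

∂_1: C_1 → C_0 is given by ∂[p,q] = [q] − [p].
The resulting 10×30 matrix has rank 9, and its Smith normal form has invariant factors (1,1,1,1,1,1,1,1,1).

The boundary map ∂_2: C_2 → C_1 maps a triangle to the signed sum of its edges. For instance
  ∂abi = bi − ai + ab,
  ∂cej = ej − cj + ce.
This gives a 30×20 integer matrix of rank 20; reducing to Smith normal form yields diagonal entries (1,1,1,1,1,1,1,1,1,1,1,1,1,1,1,1,1,1,1,2).

Reading off H_k = ker ∂_k / im ∂_{k+1}:

  H_0: rank C_0 − rank ∂_1 = 10 − 9 = 1, and the invariant factors of ∂_1 are all 1, so H_0 ≅ Z.
  H_1: rank ker ∂_1 − rank ∂_2 = (30 − 9) − 20 = 1, and ∂_2 has invariant factor 2 > 1, so H_1 ≅ Z ⊕ Z_2.
  H_2: rank ker ∂_2 − rank ∂_3 = (20 − 20) − 0 = 0, and there is no ∂_3, so H_2 ≅ 0.

Hence the Betti numbers are b_0 = 1, b_1 = 1, b_2 = 0.

b_0 = 1, b_1 = 1, b_2 = 0.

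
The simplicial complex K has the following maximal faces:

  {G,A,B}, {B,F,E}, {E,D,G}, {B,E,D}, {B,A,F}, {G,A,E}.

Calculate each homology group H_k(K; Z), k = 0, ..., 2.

H_0 = Z,  H_1 = Z,  H_2 = 0.

Fix the vertex order A < B < D < E < F < G and write every simplex with vertices in increasing order. Then dim K = 2 and the simplices of K are:

  0-simplices (6): A, B, D, E, F, G
  1-simplices (12): AB, AE, AF, AG, BD, BE, BF, BG, DE, DG, EF, EG
  2-simplices (6): ABF, ABG, AEG, BDE, BEF, DEG

giving chain groups C_0 ≅ Z^6, C_1 ≅ Z^12, C_2 ≅ Z^6.

∂_1: C_1 → C_0 maps an edge to its endpoints' difference, ∂[p,q] = q − p. For instance
  ∂DE = E − D.
As a 6×12 matrix over Z this has rank 5, with invariant factors (1,1,1,1,1).

Boundary ∂_2: C_2 → C_1 acts by ∂[p,q,r] = [q,r] − [p,r] + [p,q]. For instance
  ∂AEG = EG − AG + AE,
  ∂ABF = BF − AF + AB.
As a 12×6 matrix over Z this has rank 6, with invariant factors (1,1,1,1,1,1).

From H_k ≅ ker(∂_k) / im(∂_{k+1}) we obtain:

  H_0: rank C_0 − rank ∂_1 = 6 − 5 = 1, and the invariant factors of ∂_1 are all 1, so H_0 = Z.
  H_1: rank ker ∂_1 − rank ∂_2 = (12 − 5) − 6 = 1, and the invariant factors of ∂_2 are all 1, so H_1 = Z.
  H_2: rank ker ∂_2 − rank ∂_3 = (6 − 6) − 0 = 0, and there is no ∂_3, so H_2 = 0.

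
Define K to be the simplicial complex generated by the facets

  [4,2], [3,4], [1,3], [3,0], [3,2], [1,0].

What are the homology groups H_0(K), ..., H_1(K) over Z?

We work with the vertex ordering 0 < 1 < 2 < 3 < 4. The simplices of K, each written with vertices in increasing order, are:

  0-simplices (5): [0], [1], [2], [3], [4]
  1-simplices (6): [0,1], [0,3], [1,3], [2,3], [2,4], [3,4]

giving chain groups C_0 ≅ Z^5, C_1 ≅ Z^6.

Boundary ∂_1: C_1 → C_0 maps an edge to its endpoints' difference, ∂[p,q] = q − p.
This gives a 5×6 integer matrix of rank 4; reducing to Smith normal form yields diagonal entries (1,1,1,1).

Now H_k = ker ∂_k / im ∂_{k+1}, so:

  H_0: rank C_0 − rank ∂_1 = 5 − 4 = 1, and the invariant factors of ∂_1 are all 1, so H_0 = Z.
  H_1: rank ker ∂_1 − rank ∂_2 = (6 − 4) − 0 = 2, and there is no ∂_2, so H_1 = Z^2.

H_0 ≅ Z,  H_1 ≅ Z^2.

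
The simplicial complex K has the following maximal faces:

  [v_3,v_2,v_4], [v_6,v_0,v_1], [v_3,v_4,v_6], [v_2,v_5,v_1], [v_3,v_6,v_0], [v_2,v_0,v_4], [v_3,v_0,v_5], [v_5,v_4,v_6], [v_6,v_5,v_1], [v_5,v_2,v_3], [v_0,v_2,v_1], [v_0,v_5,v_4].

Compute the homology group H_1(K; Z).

We work with the vertex ordering v_0 < v_1 < v_2 < v_3 < v_4 < v_5 < v_6. The simplices of K, each written with vertices in increasing order, are:

  0-simplices (7): [v_0], [v_1], [v_2], [v_3], [v_4], [v_5], [v_6]
  1-simplices (18): (18 of them)
  2-simplices (12): (12 of them)

Hence C_0 ≅ Z^7, C_1 ≅ Z^18, C_2 ≅ Z^12.

∂_1: C_1 → C_0 sends each edge [p,q] (with p < q) to q − p. For instance
  ∂[v_0,v_3] = [v_3] − [v_0].
The resulting 7×18 matrix has rank 6, and its Smith normal form has invariant factors (1,1,1,1,1,1).

The boundary map ∂_2: C_2 → C_1 maps a triangle to the signed sum of its edges. For instance
  ∂[v_0,v_3,v_6] = [v_3,v_6] − [v_0,v_6] + [v_0,v_3],
  ∂[v_0,v_1,v_6] = [v_1,v_6] − [v_0,v_6] + [v_0,v_1].
This gives a 18×12 integer matrix of rank 12; reducing to Smith normal form yields diagonal entries (1,1,1,1,1,1,1,1,1,1,1,2).

Now H_k = ker ∂_k / im ∂_{k+1}, so:

  H_1: rank ker ∂_1 − rank ∂_2 = (18 − 6) − 12 = 0, and ∂_2 has invariant factor 2 > 1, so H_1 = Z/2.

H_1 = Z/2.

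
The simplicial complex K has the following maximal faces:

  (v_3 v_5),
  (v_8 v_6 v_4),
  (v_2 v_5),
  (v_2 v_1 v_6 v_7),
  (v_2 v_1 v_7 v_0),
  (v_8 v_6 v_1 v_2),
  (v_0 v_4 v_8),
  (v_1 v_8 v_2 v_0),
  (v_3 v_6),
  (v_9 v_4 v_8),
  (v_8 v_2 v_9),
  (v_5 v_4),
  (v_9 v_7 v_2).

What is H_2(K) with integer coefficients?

H_2 = 0.

K has 10 vertices, 24 edges, 17 triangles, 4 3-simplices.
rank ∂_2 = 13, rank ∂_3 = 4 ⇒ b_2 = 17 − 13 − 4 = 0; all invariant factors of ∂_3 are 1 so no torsion. So H_2 ≅ 0.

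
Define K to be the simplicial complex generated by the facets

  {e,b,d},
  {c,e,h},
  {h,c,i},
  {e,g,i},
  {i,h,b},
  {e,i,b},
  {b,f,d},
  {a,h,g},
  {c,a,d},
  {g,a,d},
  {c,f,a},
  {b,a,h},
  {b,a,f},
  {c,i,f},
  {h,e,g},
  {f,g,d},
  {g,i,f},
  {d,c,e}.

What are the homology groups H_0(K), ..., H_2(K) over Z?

We work with the vertex ordering a < b < c < d < e < f < g < h < i. The simplices of K, each written with vertices in increasing order, are:

  0-simplices (9): a, b, c, d, e, f, g, h, i
  1-simplices (27): ab, ac, ad, af, ag, ah, bd, be, bf, bh, bi, cd, ce, cf, ch, ci, de, df, dg, eg, eh, ei, fg, fi, gh, gi, hi
  2-simplices (18): abf, abh, acd, acf, adg, agh, bde, bdf, bei, bhi, cde, ceh, cfi, chi, dfg, egh, egi, fgi

giving chain groups C_0 ≅ Z^9, C_1 ≅ Z^27, C_2 ≅ Z^18.

The boundary map ∂_1: C_1 → C_0 is given by ∂[p,q] = [q] − [p]. For instance
  ∂bh = h − b.
The resulting 9×27 matrix has rank 8, and its Smith normal form has invariant factors (1,1,1,1,1,1,1,1).

The boundary map ∂_2: C_2 → C_1 sends each 2-simplex [p,q,r] to [q,r] − [p,r] + [p,q]. For instance
  ∂ceh = eh − ch + ce,
  ∂bdf = df − bf + bd.
The resulting 27×18 matrix has rank 18, and its Smith normal form has invariant factors (1,1,1,1,1,1,1,1,1,1,1,1,1,1,1,1,1,2).

From H_k ≅ ker(∂_k) / im(∂_{k+1}) we obtain:

  H_0: rank C_0 − rank ∂_1 = 9 − 8 = 1, and the invariant factors of ∂_1 are all 1, so H_0 ≅ Z.
  H_1: rank ker ∂_1 − rank ∂_2 = (27 − 8) − 18 = 1, and ∂_2 has invariant factor 2 > 1, so H_1 ≅ Z ⊕ Z/2.
  H_2: rank ker ∂_2 − rank ∂_3 = (18 − 18) − 0 = 0, and there is no ∂_3, so H_2 ≅ 0.

(K is a triangulation of the Klein bottle.)

H_0 ≅ Z,  H_1 ≅ Z ⊕ Z/2,  H_2 = 0.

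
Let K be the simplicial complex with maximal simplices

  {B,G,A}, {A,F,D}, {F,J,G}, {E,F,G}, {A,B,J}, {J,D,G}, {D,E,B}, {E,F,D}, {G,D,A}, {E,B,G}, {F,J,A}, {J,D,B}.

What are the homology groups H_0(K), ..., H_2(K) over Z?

Order the vertices as A < B < D < E < F < G < J. Listing each simplex with vertices in this order, K has dimension 2 with simplices:

  0-simplices (7): A, B, D, E, F, G, J
  1-simplices (18): AB, AD, AF, AG, AJ, BD, BE, BG, BJ, DE, DF, DG, DJ, EF, EG, FG, FJ, GJ
  2-simplices (12): ABG, ABJ, ADF, ADG, AFJ, BDE, BDJ, BEG, DEF, DGJ, EFG, FGJ

Hence C_0 ≅ Z^7, C_1 ≅ Z^18, C_2 ≅ Z^12.

Boundary ∂_1: C_1 → C_0 sends each edge [p,q] (with p < q) to q − p. For instance
  ∂AF = F − A.
As a 7×18 matrix over Z this has rank 6, with invariant factors (1,1,1,1,1,1).

The boundary map ∂_2: C_2 → C_1 sends each 2-simplex [p,q,r] to [q,r] − [p,r] + [p,q]. For instance
  ∂BDE = DE − BE + BD,
  ∂ADG = DG − AG + AD.
This gives a 18×12 integer matrix of rank 12; reducing to Smith normal form yields diagonal entries (1,1,1,1,1,1,1,1,1,1,1,2).

Now H_k = ker ∂_k / im ∂_{k+1}, so:

  H_0: rank C_0 − rank ∂_1 = 7 − 6 = 1, and the invariant factors of ∂_1 are all 1, so H_0 ≅ Z.
  H_1: rank ker ∂_1 − rank ∂_2 = (18 − 6) − 12 = 0, and ∂_2 has invariant factor 2 > 1, so H_1 ≅ Z/2Z.
  H_2: rank ker ∂_2 − rank ∂_3 = (12 − 12) − 0 = 0, and there is no ∂_3, so H_2 ≅ 0.

As a check, the Euler characteristic is 7 − 18 + 12 = 1, which agrees with 1 − 0 + 0 = 1.
(K is a triangulation of the real projective plane RP^2.)

H_0 = Z,  H_1 = Z/2Z,  H_2 = 0.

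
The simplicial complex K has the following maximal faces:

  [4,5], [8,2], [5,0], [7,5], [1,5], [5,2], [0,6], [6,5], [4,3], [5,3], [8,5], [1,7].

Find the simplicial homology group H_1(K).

K has 9 vertices, 12 edges.
rank ∂_1 = 8, rank ∂_2 = 0 ⇒ b_1 = 12 − 8 − 0 = 4. So H_1 = Z^4.

H_1 = Z^4.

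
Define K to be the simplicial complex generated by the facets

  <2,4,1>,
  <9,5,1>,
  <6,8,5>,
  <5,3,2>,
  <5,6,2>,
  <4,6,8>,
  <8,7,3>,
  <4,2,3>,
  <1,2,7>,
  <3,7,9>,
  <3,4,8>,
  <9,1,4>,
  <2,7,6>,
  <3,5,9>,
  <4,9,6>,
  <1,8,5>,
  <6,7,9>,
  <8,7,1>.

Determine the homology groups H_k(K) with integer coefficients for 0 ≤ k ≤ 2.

H_0 = Z,  H_1 = Z^2,  H_2 = Z.

Fix the vertex order 1 < 2 < 3 < 4 < 5 < 6 < 7 < 8 < 9 and write every simplex with vertices in increasing order. Then dim K = 2 and the simplices of K are:

  0-simplices (9): [1], [2], [3], [4], [5], [6], [7], [8], [9]
  1-simplices (27): (27 of them)
  2-simplices (18): [1,2,4], [1,2,7], [1,4,9], [1,5,8], [1,5,9], [1,7,8], [2,3,4], [2,3,5], [2,5,6], [2,6,7], [3,4,8], [3,5,9], [3,7,8], [3,7,9], [4,6,8], [4,6,9], [5,6,8], [6,7,9]

giving chain groups C_0 ≅ Z^9, C_1 ≅ Z^27, C_2 ≅ Z^18.

∂_1: C_1 → C_0 sends each edge [p,q] (with p < q) to q − p. For instance
  ∂[6,9] = [9] − [6].
The resulting 9×27 matrix has rank 8, and its Smith normal form has invariant factors (1,1,1,1,1,1,1,1).

The boundary map ∂_2: C_2 → C_1 sends each 2-simplex [p,q,r] to [q,r] − [p,r] + [p,q]. For instance
  ∂[1,7,8] = [7,8] − [1,8] + [1,7],
  ∂[5,6,8] = [6,8] − [5,8] + [5,6].
This gives a 27×18 integer matrix of rank 17; reducing to Smith normal form yields diagonal entries (1,1,1,1,1,1,1,1,1,1,1,1,1,1,1,1,1).

From H_k ≅ ker(∂_k) / im(∂_{k+1}) we obtain:

  H_0: rank C_0 − rank ∂_1 = 9 − 8 = 1, and the invariant factors of ∂_1 are all 1, so H_0 ≅ Z.
  H_1: rank ker ∂_1 − rank ∂_2 = (27 − 8) − 17 = 2, and the invariant factors of ∂_2 are all 1, so H_1 ≅ Z^2.
  H_2: rank ker ∂_2 − rank ∂_3 = (18 − 17) − 0 = 1, and there is no ∂_3, so H_2 ≅ Z.

As a check, the Euler characteristic is 9 − 27 + 18 = 0, which agrees with 1 − 2 + 1 = 0.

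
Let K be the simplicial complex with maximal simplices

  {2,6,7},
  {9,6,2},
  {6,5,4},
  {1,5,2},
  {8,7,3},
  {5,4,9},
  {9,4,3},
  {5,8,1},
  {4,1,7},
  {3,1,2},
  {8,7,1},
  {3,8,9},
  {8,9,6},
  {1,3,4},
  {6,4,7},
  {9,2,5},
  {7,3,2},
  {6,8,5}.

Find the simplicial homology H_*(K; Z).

H_0 ≅ Z,  H_1 ≅ Z ⊕ Z/2,  H_2 = 0.

Order the vertices as 1 < 2 < 3 < 4 < 5 < 6 < 7 < 8 < 9. Listing each simplex with vertices in this order, K has dimension 2 with simplices:

  0-simplices (9): [1], [2], [3], [4], [5], [6], [7], [8], [9]
  1-simplices (27): (27 of them)
  2-simplices (18): [1,2,3], [1,2,5], [1,3,4], [1,4,7], [1,5,8], [1,7,8], [2,3,7], [2,5,9], [2,6,7], [2,6,9], [3,4,9], [3,7,8], [3,8,9], [4,5,6], [4,5,9], [4,6,7], [5,6,8], [6,8,9]

Hence C_0 ≅ Z^9, C_1 ≅ Z^27, C_2 ≅ Z^18.

∂_1: C_1 → C_0 maps an edge to its endpoints' difference, ∂[p,q] = q − p.
As a 9×27 matrix over Z this has rank 8, with invariant factors (1,1,1,1,1,1,1,1).

Boundary ∂_2: C_2 → C_1 acts by ∂[p,q,r] = [q,r] − [p,r] + [p,q]. For instance
  ∂[3,4,9] = [4,9] − [3,9] + [3,4],
  ∂[1,4,7] = [4,7] − [1,7] + [1,4].
The 27×18 boundary matrix has rank 18 and Smith normal form diag(1,1,1,1,1,1,1,1,1,1,1,1,1,1,1,1,1,2).

Computing H_k = (kernel of ∂_k) / (image of ∂_{k+1}):

  H_0: rank C_0 − rank ∂_1 = 9 − 8 = 1, and the invariant factors of ∂_1 are all 1, so H_0 = Z.
  H_1: rank ker ∂_1 − rank ∂_2 = (27 − 8) − 18 = 1, and ∂_2 has invariant factor 2 > 1, so H_1 = Z ⊕ Z/2.
  H_2: rank ker ∂_2 − rank ∂_3 = (18 − 18) − 0 = 0, and there is no ∂_3, so H_2 = 0.

As a check, the Euler characteristic is 9 − 27 + 18 = 0, which agrees with 1 − 1 + 0 = 0.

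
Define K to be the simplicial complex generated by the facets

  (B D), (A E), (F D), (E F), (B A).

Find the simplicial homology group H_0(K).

We work with the vertex ordering A < B < D < E < F. The simplices of K, each written with vertices in increasing order, are:

  0-simplices (5): A, B, D, E, F
  1-simplices (5): AB, AE, BD, DF, EF

giving chain groups C_0 ≅ Z^5, C_1 ≅ Z^5.

The boundary map ∂_1: C_1 → C_0 is given by ∂[p,q] = [q] − [p]. For instance
  ∂BD = D − B.
The 5×5 boundary matrix has rank 4 and Smith normal form diag(1,1,1,1).

From H_k ≅ ker(∂_k) / im(∂_{k+1}) we obtain:

  H_0: rank C_0 − rank ∂_1 = 5 − 4 = 1, and the invariant factors of ∂_1 are all 1, so H_0 = Z.

H_0 ≅ Z.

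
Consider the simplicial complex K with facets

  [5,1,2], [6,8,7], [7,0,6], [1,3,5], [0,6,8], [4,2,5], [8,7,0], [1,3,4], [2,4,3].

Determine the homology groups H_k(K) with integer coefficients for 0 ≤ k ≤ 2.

H_0 ≅ Z^2,  H_1 ≅ Z,  H_2 ≅ Z.

We work with the vertex ordering 0 < 1 < 2 < 3 < 4 < 5 < 6 < 7 < 8. The simplices of K, each written with vertices in increasing order, are:

  0-simplices (9): [0], [1], [2], [3], [4], [5], [6], [7], [8]
  1-simplices (16): [0,6], [0,7], [0,8], [1,2], [1,3], [1,4], [1,5], [2,3], [2,4], [2,5], [3,4], [3,5], [4,5], [6,7], [6,8], [7,8]
  2-simplices (9): [0,6,7], [0,6,8], [0,7,8], [1,2,5], [1,3,4], [1,3,5], [2,3,4], [2,4,5], [6,7,8]

Hence C_0 ≅ Z^9, C_1 ≅ Z^16, C_2 ≅ Z^9.

∂_1: C_1 → C_0 is given by ∂[p,q] = [q] − [p]. For instance
  ∂[2,3] = [3] − [2].
As a 9×16 matrix over Z this has rank 7, with invariant factors (1,1,1,1,1,1,1).

The boundary map ∂_2: C_2 → C_1 maps a triangle to the signed sum of its edges. For instance
  ∂[1,3,5] = [3,5] − [1,5] + [1,3],
  ∂[2,4,5] = [4,5] − [2,5] + [2,4].
This gives a 16×9 integer matrix of rank 8; reducing to Smith normal form yields diagonal entries (1,1,1,1,1,1,1,1).

From H_k ≅ ker(∂_k) / im(∂_{k+1}) we obtain:

  H_0: rank C_0 − rank ∂_1 = 9 − 7 = 2, and the invariant factors of ∂_1 are all 1, so H_0 = Z^2.
  H_1: rank ker ∂_1 − rank ∂_2 = (16 − 7) − 8 = 1, and the invariant factors of ∂_2 are all 1, so H_1 = Z.
  H_2: rank ker ∂_2 − rank ∂_3 = (9 − 8) − 0 = 1, and there is no ∂_3, so H_2 = Z.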